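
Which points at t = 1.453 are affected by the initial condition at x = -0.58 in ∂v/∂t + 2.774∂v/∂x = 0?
At x = 3.450622. The characteristic carries data from (-0.58, 0) to (3.450622, 1.453).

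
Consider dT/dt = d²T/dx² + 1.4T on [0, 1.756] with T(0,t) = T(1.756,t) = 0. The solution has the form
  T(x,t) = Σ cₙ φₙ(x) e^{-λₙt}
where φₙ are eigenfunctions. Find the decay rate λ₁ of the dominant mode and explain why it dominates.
Eigenvalues: λₙ = n²π²/1.756² - 1.4.
First three modes:
  n=1: λ₁ = π²/1.756² - 1.4 ≈ 1.801
  n=2: λ₂ = 4π²/1.756² - 1.4 ≈ 11.403
  n=3: λ₃ = 9π²/1.756² - 1.4 ≈ 27.407
Since π²/1.756² ≈ 3.201 > 1.4, all λₙ > 0.
The n=1 mode decays slowest → dominates as t → ∞.
Asymptotic: T ~ c₁ sin(πx/1.756) e^{-λ₁t} with decay rate λ₁ ≈ 1.801.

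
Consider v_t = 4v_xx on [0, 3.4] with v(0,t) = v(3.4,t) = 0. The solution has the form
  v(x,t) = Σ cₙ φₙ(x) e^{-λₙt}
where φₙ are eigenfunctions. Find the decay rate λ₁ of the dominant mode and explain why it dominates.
Eigenvalues: λₙ = 4n²π²/3.4².
First three modes:
  n=1: λ₁ = 4π²/3.4² ≈ 3.415
  n=2: λ₂ = 16π²/3.4² ≈ 13.66 (4× faster decay)
  n=3: λ₃ = 36π²/3.4² ≈ 30.736 (9× faster decay)
As t → ∞, higher modes decay exponentially faster. The n=1 mode dominates: v ~ c₁ sin(πx/3.4) e^{-λ₁t}.
Decay rate: λ₁ = 4π²/3.4² ≈ 3.415.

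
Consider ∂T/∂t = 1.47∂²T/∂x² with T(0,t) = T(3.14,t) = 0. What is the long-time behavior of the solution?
As t → ∞, T → 0. Heat diffuses out through both boundaries.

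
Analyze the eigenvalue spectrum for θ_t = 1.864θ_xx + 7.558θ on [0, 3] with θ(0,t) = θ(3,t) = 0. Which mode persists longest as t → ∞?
Eigenvalues: λₙ = 1.864n²π²/3² - 7.558.
First three modes:
  n=1: λ₁ = 1.864π²/3² - 7.558 ≈ -5.514
  n=2: λ₂ = 7.456π²/3² - 7.558 ≈ 0.618
  n=3: λ₃ = 16.776π²/3² - 7.558 ≈ 10.839
Since 1.864π²/3² ≈ 2.044 < 7.558, λ₁ < 0.
The n=1 mode grows fastest (−λₙ is largest for n=1) → dominates.
Asymptotic: θ ~ c₁ sin(πx/3) e^{5.514t} (exponential growth at rate −λ₁ ≈ 5.514).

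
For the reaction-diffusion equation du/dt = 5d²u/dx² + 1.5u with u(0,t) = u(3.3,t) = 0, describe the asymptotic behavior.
u → 0. Diffusion dominates reaction (r=1.5 < κπ²/L²≈4.53); solution decays.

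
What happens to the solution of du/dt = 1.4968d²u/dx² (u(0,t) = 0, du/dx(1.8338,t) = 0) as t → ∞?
u → 0. Heat escapes through the Dirichlet boundary.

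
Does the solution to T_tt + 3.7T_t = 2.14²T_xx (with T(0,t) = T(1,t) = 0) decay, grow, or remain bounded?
T → 0. Damping (γ=3.7) dissipates energy; oscillations decay exponentially.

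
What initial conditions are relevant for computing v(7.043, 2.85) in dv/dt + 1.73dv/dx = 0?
A single point: x = 2.1125. The characteristic through (7.043, 2.85) is x - 1.73t = const, so x = 7.043 - 1.73·2.85 = 2.1125.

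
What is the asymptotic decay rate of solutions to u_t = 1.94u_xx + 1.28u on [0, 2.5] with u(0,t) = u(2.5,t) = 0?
Eigenvalues: λₙ = 1.94n²π²/2.5² - 1.28.
First three modes:
  n=1: λ₁ = 1.94π²/2.5² - 1.28 ≈ 1.784
  n=2: λ₂ = 7.76π²/2.5² - 1.28 ≈ 10.974
  n=3: λ₃ = 17.46π²/2.5² - 1.28 ≈ 26.292
Since 1.94π²/2.5² ≈ 3.064 > 1.28, all λₙ > 0.
The n=1 mode decays slowest → dominates as t → ∞.
Asymptotic: u ~ c₁ sin(πx/2.5) e^{-λ₁t} with decay rate λ₁ ≈ 1.784.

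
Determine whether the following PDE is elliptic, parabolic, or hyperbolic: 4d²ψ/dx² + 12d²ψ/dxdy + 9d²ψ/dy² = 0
Coefficients: A = 4, B = 12, C = 9. B² - 4AC = 0, which is zero, so the equation is parabolic.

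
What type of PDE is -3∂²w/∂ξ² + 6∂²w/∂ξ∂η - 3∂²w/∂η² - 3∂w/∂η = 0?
With A = -3, B = 6, C = -3, the discriminant is 0. This is a parabolic PDE.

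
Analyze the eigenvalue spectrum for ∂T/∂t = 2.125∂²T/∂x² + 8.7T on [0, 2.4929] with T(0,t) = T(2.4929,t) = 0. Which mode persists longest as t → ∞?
Eigenvalues: λₙ = 2.125n²π²/2.4929² - 8.7.
First three modes:
  n=1: λ₁ = 2.125π²/2.4929² - 8.7 ≈ -5.325
  n=2: λ₂ = 8.5π²/2.4929² - 8.7 ≈ 4.799
  n=3: λ₃ = 19.125π²/2.4929² - 8.7 ≈ 21.673
Since 2.125π²/2.4929² ≈ 3.375 < 8.7, λ₁ < 0.
The n=1 mode grows fastest (−λₙ is largest for n=1) → dominates.
Asymptotic: T ~ c₁ sin(πx/2.4929) e^{5.325t} (exponential growth at rate −λ₁ ≈ 5.325).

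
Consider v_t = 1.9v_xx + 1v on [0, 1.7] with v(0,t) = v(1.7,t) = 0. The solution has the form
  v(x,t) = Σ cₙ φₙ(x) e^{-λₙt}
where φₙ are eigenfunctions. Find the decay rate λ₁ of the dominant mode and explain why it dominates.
Eigenvalues: λₙ = 1.9n²π²/1.7² - 1.
First three modes:
  n=1: λ₁ = 1.9π²/1.7² - 1 ≈ 5.489
  n=2: λ₂ = 7.6π²/1.7² - 1 ≈ 24.955
  n=3: λ₃ = 17.1π²/1.7² - 1 ≈ 57.398
Since 1.9π²/1.7² ≈ 6.489 > 1, all λₙ > 0.
The n=1 mode decays slowest → dominates as t → ∞.
Asymptotic: v ~ c₁ sin(πx/1.7) e^{-λ₁t} with decay rate λ₁ ≈ 5.489.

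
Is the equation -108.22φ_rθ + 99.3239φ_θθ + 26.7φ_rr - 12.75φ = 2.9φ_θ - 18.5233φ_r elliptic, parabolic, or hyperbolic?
Rewriting in standard form: 26.7φ_rr - 108.22φ_rθ + 99.3239φ_θθ + 18.5233φ_r - 2.9φ_θ - 12.75φ = 0. Computing B² - 4AC with A = 26.7, B = -108.22, C = 99.3239: discriminant = 1103.77588 (positive). Answer: hyperbolic.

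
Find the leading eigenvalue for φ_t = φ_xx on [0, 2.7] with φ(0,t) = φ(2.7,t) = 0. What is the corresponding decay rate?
Eigenvalues: λₙ = n²π²/2.7².
First three modes:
  n=1: λ₁ = π²/2.7² ≈ 1.354
  n=2: λ₂ = 4π²/2.7² ≈ 5.415 (4× faster decay)
  n=3: λ₃ = 9π²/2.7² ≈ 12.185 (9× faster decay)
As t → ∞, higher modes decay exponentially faster. The n=1 mode dominates: φ ~ c₁ sin(πx/2.7) e^{-λ₁t}.
Decay rate: λ₁ = π²/2.7² ≈ 1.354.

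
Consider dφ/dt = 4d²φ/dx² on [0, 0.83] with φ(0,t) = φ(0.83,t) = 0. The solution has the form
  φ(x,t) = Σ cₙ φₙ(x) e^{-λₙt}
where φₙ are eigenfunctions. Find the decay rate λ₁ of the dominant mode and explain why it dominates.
Eigenvalues: λₙ = 4n²π²/0.83².
First three modes:
  n=1: λ₁ = 4π²/0.83² ≈ 57.306
  n=2: λ₂ = 16π²/0.83² ≈ 229.226 (4× faster decay)
  n=3: λ₃ = 36π²/0.83² ≈ 515.758 (9× faster decay)
As t → ∞, higher modes decay exponentially faster. The n=1 mode dominates: φ ~ c₁ sin(πx/0.83) e^{-λ₁t}.
Decay rate: λ₁ = 4π²/0.83² ≈ 57.306.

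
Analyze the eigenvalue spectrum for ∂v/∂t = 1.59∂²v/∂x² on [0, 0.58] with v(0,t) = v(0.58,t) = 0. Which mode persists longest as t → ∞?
Eigenvalues: λₙ = 1.59n²π²/0.58².
First three modes:
  n=1: λ₁ = 1.59π²/0.58² ≈ 46.649
  n=2: λ₂ = 6.36π²/0.58² ≈ 186.595 (4× faster decay)
  n=3: λ₃ = 14.31π²/0.58² ≈ 419.84 (9× faster decay)
As t → ∞, higher modes decay exponentially faster. The n=1 mode dominates: v ~ c₁ sin(πx/0.58) e^{-λ₁t}.
Decay rate: λ₁ = 1.59π²/0.58² ≈ 46.649.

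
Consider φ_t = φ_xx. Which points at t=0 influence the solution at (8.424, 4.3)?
The entire real line. The heat equation has infinite propagation speed: any initial disturbance instantly affects all points (though exponentially small far away).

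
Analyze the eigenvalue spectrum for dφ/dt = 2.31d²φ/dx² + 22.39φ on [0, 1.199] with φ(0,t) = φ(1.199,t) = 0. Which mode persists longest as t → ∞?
Eigenvalues: λₙ = 2.31n²π²/1.199² - 22.39.
First three modes:
  n=1: λ₁ = 2.31π²/1.199² - 22.39 ≈ -6.531
  n=2: λ₂ = 9.24π²/1.199² - 22.39 ≈ 41.046
  n=3: λ₃ = 20.79π²/1.199² - 22.39 ≈ 120.34
Since 2.31π²/1.199² ≈ 15.859 < 22.39, λ₁ < 0.
The n=1 mode grows fastest (−λₙ is largest for n=1) → dominates.
Asymptotic: φ ~ c₁ sin(πx/1.199) e^{6.531t} (exponential growth at rate −λ₁ ≈ 6.531).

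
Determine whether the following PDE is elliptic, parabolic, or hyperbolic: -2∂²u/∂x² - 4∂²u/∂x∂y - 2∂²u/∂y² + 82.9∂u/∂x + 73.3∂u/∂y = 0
Coefficients: A = -2, B = -4, C = -2. B² - 4AC = 0, which is zero, so the equation is parabolic.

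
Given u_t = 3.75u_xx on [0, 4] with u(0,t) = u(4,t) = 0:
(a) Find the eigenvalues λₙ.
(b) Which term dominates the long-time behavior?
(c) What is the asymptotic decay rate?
Eigenvalues: λₙ = 3.75n²π²/4².
First three modes:
  n=1: λ₁ = 3.75π²/4² ≈ 2.313
  n=2: λ₂ = 15π²/4² ≈ 9.253 (4× faster decay)
  n=3: λ₃ = 33.75π²/4² ≈ 20.819 (9× faster decay)
As t → ∞, higher modes decay exponentially faster. The n=1 mode dominates: u ~ c₁ sin(πx/4) e^{-λ₁t}.
Decay rate: λ₁ = 3.75π²/4² ≈ 2.313.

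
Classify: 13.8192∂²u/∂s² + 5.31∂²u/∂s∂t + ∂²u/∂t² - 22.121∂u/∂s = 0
Elliptic (discriminant = -27.0807).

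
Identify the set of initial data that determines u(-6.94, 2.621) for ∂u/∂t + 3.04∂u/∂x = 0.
A single point: x = -14.90784. The characteristic through (-6.94, 2.621) is x - 3.04t = const, so x = -6.94 - 3.04·2.621 = -14.90784.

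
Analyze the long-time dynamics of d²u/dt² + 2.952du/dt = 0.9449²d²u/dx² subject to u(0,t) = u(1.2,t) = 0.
Long-time behavior: u → 0. Damping (γ=2.952) dissipates energy; oscillations decay exponentially.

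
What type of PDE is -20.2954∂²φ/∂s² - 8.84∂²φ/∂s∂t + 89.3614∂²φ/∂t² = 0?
With A = -20.2954, B = -8.84, C = 89.3614, the discriminant is 7332.64703024. This is a hyperbolic PDE.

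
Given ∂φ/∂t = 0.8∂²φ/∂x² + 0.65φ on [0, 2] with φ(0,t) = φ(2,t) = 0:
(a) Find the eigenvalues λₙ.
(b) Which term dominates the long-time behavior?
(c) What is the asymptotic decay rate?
Eigenvalues: λₙ = 0.8n²π²/2² - 0.65.
First three modes:
  n=1: λ₁ = 0.8π²/2² - 0.65 ≈ 1.324
  n=2: λ₂ = 3.2π²/2² - 0.65 ≈ 7.246
  n=3: λ₃ = 7.2π²/2² - 0.65 ≈ 17.115
Since 0.8π²/2² ≈ 1.974 > 0.65, all λₙ > 0.
The n=1 mode decays slowest → dominates as t → ∞.
Asymptotic: φ ~ c₁ sin(πx/2) e^{-λ₁t} with decay rate λ₁ ≈ 1.324.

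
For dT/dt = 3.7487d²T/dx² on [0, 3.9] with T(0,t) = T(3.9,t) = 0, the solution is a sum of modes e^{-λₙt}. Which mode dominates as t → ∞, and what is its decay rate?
Eigenvalues: λₙ = 3.7487n²π²/3.9².
First three modes:
  n=1: λ₁ = 3.7487π²/3.9² ≈ 2.432
  n=2: λ₂ = 14.9948π²/3.9² ≈ 9.73 (4× faster decay)
  n=3: λ₃ = 33.7383π²/3.9² ≈ 21.892 (9× faster decay)
As t → ∞, higher modes decay exponentially faster. The n=1 mode dominates: T ~ c₁ sin(πx/3.9) e^{-λ₁t}.
Decay rate: λ₁ = 3.7487π²/3.9² ≈ 2.432.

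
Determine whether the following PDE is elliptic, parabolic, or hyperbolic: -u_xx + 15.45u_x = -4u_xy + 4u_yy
Rewriting in standard form: -u_xx + 4u_xy - 4u_yy + 15.45u_x = 0. Coefficients: A = -1, B = 4, C = -4. B² - 4AC = 0, which is zero, so the equation is parabolic.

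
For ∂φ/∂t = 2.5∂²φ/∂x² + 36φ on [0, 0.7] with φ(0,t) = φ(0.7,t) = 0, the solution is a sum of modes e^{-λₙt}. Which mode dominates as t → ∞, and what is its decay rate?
Eigenvalues: λₙ = 2.5n²π²/0.7² - 36.
First three modes:
  n=1: λ₁ = 2.5π²/0.7² - 36 ≈ 14.355
  n=2: λ₂ = 10π²/0.7² - 36 ≈ 165.42
  n=3: λ₃ = 22.5π²/0.7² - 36 ≈ 417.196
Since 2.5π²/0.7² ≈ 50.355 > 36, all λₙ > 0.
The n=1 mode decays slowest → dominates as t → ∞.
Asymptotic: φ ~ c₁ sin(πx/0.7) e^{-λ₁t} with decay rate λ₁ ≈ 14.355.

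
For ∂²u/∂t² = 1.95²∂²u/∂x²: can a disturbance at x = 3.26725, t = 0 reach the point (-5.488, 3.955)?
No. The domain of dependence is [-13.20025, 2.22425], and 3.26725 is outside this interval.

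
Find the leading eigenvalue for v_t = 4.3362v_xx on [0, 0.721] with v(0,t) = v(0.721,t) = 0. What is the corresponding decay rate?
Eigenvalues: λₙ = 4.3362n²π²/0.721².
First three modes:
  n=1: λ₁ = 4.3362π²/0.721² ≈ 82.326
  n=2: λ₂ = 17.3448π²/0.721² ≈ 329.305 (4× faster decay)
  n=3: λ₃ = 39.0258π²/0.721² ≈ 740.937 (9× faster decay)
As t → ∞, higher modes decay exponentially faster. The n=1 mode dominates: v ~ c₁ sin(πx/0.721) e^{-λ₁t}.
Decay rate: λ₁ = 4.3362π²/0.721² ≈ 82.326.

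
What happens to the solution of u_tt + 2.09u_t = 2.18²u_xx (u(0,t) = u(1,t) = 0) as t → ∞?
u → 0. Damping (γ=2.09) dissipates energy; oscillations decay exponentially.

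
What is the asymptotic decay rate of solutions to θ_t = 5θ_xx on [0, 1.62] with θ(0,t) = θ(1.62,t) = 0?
Eigenvalues: λₙ = 5n²π²/1.62².
First three modes:
  n=1: λ₁ = 5π²/1.62² ≈ 18.804
  n=2: λ₂ = 20π²/1.62² ≈ 75.214 (4× faster decay)
  n=3: λ₃ = 45π²/1.62² ≈ 169.232 (9× faster decay)
As t → ∞, higher modes decay exponentially faster. The n=1 mode dominates: θ ~ c₁ sin(πx/1.62) e^{-λ₁t}.
Decay rate: λ₁ = 5π²/1.62² ≈ 18.804.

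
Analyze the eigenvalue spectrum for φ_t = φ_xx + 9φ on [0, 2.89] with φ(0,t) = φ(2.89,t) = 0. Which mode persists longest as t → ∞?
Eigenvalues: λₙ = n²π²/2.89² - 9.
First three modes:
  n=1: λ₁ = π²/2.89² - 9 ≈ -7.818
  n=2: λ₂ = 4π²/2.89² - 9 ≈ -4.273
  n=3: λ₃ = 9π²/2.89² - 9 ≈ 1.635
Since π²/2.89² ≈ 1.182 < 9, λ₁ < 0.
The n=1 mode grows fastest (−λₙ is largest for n=1) → dominates.
Asymptotic: φ ~ c₁ sin(πx/2.89) e^{7.818t} (exponential growth at rate −λ₁ ≈ 7.818).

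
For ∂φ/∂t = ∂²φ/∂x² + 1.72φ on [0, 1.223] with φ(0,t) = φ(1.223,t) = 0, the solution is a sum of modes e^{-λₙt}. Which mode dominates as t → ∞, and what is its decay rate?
Eigenvalues: λₙ = n²π²/1.223² - 1.72.
First three modes:
  n=1: λ₁ = π²/1.223² - 1.72 ≈ 4.879
  n=2: λ₂ = 4π²/1.223² - 1.72 ≈ 24.674
  n=3: λ₃ = 9π²/1.223² - 1.72 ≈ 57.667
Since π²/1.223² ≈ 6.599 > 1.72, all λₙ > 0.
The n=1 mode decays slowest → dominates as t → ∞.
Asymptotic: φ ~ c₁ sin(πx/1.223) e^{-λ₁t} with decay rate λ₁ ≈ 4.879.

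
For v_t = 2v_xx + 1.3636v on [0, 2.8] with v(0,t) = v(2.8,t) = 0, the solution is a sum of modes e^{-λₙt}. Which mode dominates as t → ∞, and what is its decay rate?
Eigenvalues: λₙ = 2n²π²/2.8² - 1.3636.
First three modes:
  n=1: λ₁ = 2π²/2.8² - 1.3636 ≈ 1.154
  n=2: λ₂ = 8π²/2.8² - 1.3636 ≈ 8.707
  n=3: λ₃ = 18π²/2.8² - 1.3636 ≈ 21.296
Since 2π²/2.8² ≈ 2.518 > 1.3636, all λₙ > 0.
The n=1 mode decays slowest → dominates as t → ∞.
Asymptotic: v ~ c₁ sin(πx/2.8) e^{-λ₁t} with decay rate λ₁ ≈ 1.154.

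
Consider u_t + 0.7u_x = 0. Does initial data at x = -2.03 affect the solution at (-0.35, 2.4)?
Yes. The characteristic through (-0.35, 2.4) passes through x = -2.03.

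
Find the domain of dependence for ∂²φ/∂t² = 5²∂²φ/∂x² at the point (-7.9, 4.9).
Domain of dependence: [-32.4, 16.6]. Signals travel at speed 5, so data within |x - -7.9| ≤ 5·4.9 = 24.5 can reach the point.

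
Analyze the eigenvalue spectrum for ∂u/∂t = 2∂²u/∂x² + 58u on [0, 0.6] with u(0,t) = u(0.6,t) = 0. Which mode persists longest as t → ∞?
Eigenvalues: λₙ = 2n²π²/0.6² - 58.
First three modes:
  n=1: λ₁ = 2π²/0.6² - 58 ≈ -3.169
  n=2: λ₂ = 8π²/0.6² - 58 ≈ 161.325
  n=3: λ₃ = 18π²/0.6² - 58 ≈ 435.48
Since 2π²/0.6² ≈ 54.831 < 58, λ₁ < 0.
The n=1 mode grows fastest (−λₙ is largest for n=1) → dominates.
Asymptotic: u ~ c₁ sin(πx/0.6) e^{3.169t} (exponential growth at rate −λ₁ ≈ 3.169).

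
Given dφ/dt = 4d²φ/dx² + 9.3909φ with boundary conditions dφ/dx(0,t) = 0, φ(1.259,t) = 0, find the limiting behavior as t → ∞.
φ grows unboundedly. Reaction dominates diffusion (r=9.3909 > κπ²/(4L²)≈6.23); solution grows exponentially.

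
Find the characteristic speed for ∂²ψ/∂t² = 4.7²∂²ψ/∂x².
Speed = 4.7. Information travels along characteristics x = x₀ ± 4.7t.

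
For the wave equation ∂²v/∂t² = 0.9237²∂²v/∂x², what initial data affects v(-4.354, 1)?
Domain of dependence: [-5.2777, -3.4303]. Signals travel at speed 0.9237, so data within |x - -4.354| ≤ 0.9237·1 = 0.9237 can reach the point.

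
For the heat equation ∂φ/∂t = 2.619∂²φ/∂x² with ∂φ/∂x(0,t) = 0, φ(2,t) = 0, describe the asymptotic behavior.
φ → 0. Heat escapes through the Dirichlet boundary.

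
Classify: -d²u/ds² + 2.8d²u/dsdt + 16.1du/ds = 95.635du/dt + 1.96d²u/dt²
Rewriting in standard form: -d²u/ds² + 2.8d²u/dsdt - 1.96d²u/dt² + 16.1du/ds - 95.635du/dt = 0. Parabolic (discriminant = 0).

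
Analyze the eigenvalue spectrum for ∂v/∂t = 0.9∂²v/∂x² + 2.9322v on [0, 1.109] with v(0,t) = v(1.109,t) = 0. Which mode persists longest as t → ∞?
Eigenvalues: λₙ = 0.9n²π²/1.109² - 2.9322.
First three modes:
  n=1: λ₁ = 0.9π²/1.109² - 2.9322 ≈ 4.29
  n=2: λ₂ = 3.6π²/1.109² - 2.9322 ≈ 25.957
  n=3: λ₃ = 8.1π²/1.109² - 2.9322 ≈ 62.069
Since 0.9π²/1.109² ≈ 7.222 > 2.9322, all λₙ > 0.
The n=1 mode decays slowest → dominates as t → ∞.
Asymptotic: v ~ c₁ sin(πx/1.109) e^{-λ₁t} with decay rate λ₁ ≈ 4.29.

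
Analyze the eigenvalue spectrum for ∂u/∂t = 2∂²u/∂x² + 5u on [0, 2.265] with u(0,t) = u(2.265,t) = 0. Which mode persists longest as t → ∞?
Eigenvalues: λₙ = 2n²π²/2.265² - 5.
First three modes:
  n=1: λ₁ = 2π²/2.265² - 5 ≈ -1.152
  n=2: λ₂ = 8π²/2.265² - 5 ≈ 10.391
  n=3: λ₃ = 18π²/2.265² - 5 ≈ 29.629
Since 2π²/2.265² ≈ 3.848 < 5, λ₁ < 0.
The n=1 mode grows fastest (−λₙ is largest for n=1) → dominates.
Asymptotic: u ~ c₁ sin(πx/2.265) e^{1.152t} (exponential growth at rate −λ₁ ≈ 1.152).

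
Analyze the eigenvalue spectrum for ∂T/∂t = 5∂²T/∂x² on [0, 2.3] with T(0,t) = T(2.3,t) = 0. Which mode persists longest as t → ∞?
Eigenvalues: λₙ = 5n²π²/2.3².
First three modes:
  n=1: λ₁ = 5π²/2.3² ≈ 9.329
  n=2: λ₂ = 20π²/2.3² ≈ 37.314 (4× faster decay)
  n=3: λ₃ = 45π²/2.3² ≈ 83.957 (9× faster decay)
As t → ∞, higher modes decay exponentially faster. The n=1 mode dominates: T ~ c₁ sin(πx/2.3) e^{-λ₁t}.
Decay rate: λ₁ = 5π²/2.3² ≈ 9.329.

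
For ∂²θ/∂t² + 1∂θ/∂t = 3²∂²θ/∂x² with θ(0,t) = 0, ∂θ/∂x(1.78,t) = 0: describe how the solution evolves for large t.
θ → 0. Damping (γ=1) dissipates energy; oscillations decay exponentially.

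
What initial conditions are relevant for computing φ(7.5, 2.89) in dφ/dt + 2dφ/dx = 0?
A single point: x = 1.72. The characteristic through (7.5, 2.89) is x - 2t = const, so x = 7.5 - 2·2.89 = 1.72.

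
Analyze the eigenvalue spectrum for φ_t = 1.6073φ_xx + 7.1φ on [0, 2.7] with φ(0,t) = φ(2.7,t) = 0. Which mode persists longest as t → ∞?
Eigenvalues: λₙ = 1.6073n²π²/2.7² - 7.1.
First three modes:
  n=1: λ₁ = 1.6073π²/2.7² - 7.1 ≈ -4.924
  n=2: λ₂ = 6.4292π²/2.7² - 7.1 ≈ 1.604
  n=3: λ₃ = 14.4657π²/2.7² - 7.1 ≈ 12.484
Since 1.6073π²/2.7² ≈ 2.176 < 7.1, λ₁ < 0.
The n=1 mode grows fastest (−λₙ is largest for n=1) → dominates.
Asymptotic: φ ~ c₁ sin(πx/2.7) e^{4.924t} (exponential growth at rate −λ₁ ≈ 4.924).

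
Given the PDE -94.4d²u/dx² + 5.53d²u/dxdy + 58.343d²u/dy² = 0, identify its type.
The second-order coefficients are A = -94.4, B = 5.53, C = 58.343. Since B² - 4AC = 22060.8977 > 0, this is a hyperbolic PDE.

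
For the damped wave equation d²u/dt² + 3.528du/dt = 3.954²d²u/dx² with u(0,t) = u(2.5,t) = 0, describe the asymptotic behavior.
u → 0. Damping (γ=3.528) dissipates energy; oscillations decay exponentially.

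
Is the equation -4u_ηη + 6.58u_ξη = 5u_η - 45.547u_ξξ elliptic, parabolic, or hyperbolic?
Rewriting in standard form: 45.547u_ξξ + 6.58u_ξη - 4u_ηη - 5u_η = 0. Computing B² - 4AC with A = 45.547, B = 6.58, C = -4: discriminant = 772.0484 (positive). Answer: hyperbolic.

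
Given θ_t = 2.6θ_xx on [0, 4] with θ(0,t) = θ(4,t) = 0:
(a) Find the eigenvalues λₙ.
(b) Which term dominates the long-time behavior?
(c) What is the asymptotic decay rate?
Eigenvalues: λₙ = 2.6n²π²/4².
First three modes:
  n=1: λ₁ = 2.6π²/4² ≈ 1.604
  n=2: λ₂ = 10.4π²/4² ≈ 6.415 (4× faster decay)
  n=3: λ₃ = 23.4π²/4² ≈ 14.434 (9× faster decay)
As t → ∞, higher modes decay exponentially faster. The n=1 mode dominates: θ ~ c₁ sin(πx/4) e^{-λ₁t}.
Decay rate: λ₁ = 2.6π²/4² ≈ 1.604.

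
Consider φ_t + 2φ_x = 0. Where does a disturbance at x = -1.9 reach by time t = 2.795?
At x = 3.69. The characteristic carries data from (-1.9, 0) to (3.69, 2.795).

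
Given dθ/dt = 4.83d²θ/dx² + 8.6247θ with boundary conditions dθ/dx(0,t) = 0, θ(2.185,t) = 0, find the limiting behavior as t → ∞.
θ grows unboundedly. Reaction dominates diffusion (r=8.6247 > κπ²/(4L²)≈2.5); solution grows exponentially.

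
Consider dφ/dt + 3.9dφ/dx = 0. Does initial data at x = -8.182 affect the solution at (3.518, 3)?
Yes. The characteristic through (3.518, 3) passes through x = -8.182.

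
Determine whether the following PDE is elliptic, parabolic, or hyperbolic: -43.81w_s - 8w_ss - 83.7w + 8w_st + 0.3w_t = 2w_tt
Rewriting in standard form: -8w_ss + 8w_st - 2w_tt - 43.81w_s + 0.3w_t - 83.7w = 0. Coefficients: A = -8, B = 8, C = -2. B² - 4AC = 0, which is zero, so the equation is parabolic.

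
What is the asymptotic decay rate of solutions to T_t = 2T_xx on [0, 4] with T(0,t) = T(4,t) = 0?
Eigenvalues: λₙ = 2n²π²/4².
First three modes:
  n=1: λ₁ = 2π²/4² ≈ 1.234
  n=2: λ₂ = 8π²/4² ≈ 4.935 (4× faster decay)
  n=3: λ₃ = 18π²/4² ≈ 11.103 (9× faster decay)
As t → ∞, higher modes decay exponentially faster. The n=1 mode dominates: T ~ c₁ sin(πx/4) e^{-λ₁t}.
Decay rate: λ₁ = 2π²/4² ≈ 1.234.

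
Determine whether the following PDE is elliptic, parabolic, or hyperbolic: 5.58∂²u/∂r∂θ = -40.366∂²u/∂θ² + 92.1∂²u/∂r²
Rewriting in standard form: -92.1∂²u/∂r² + 5.58∂²u/∂r∂θ + 40.366∂²u/∂θ² = 0. Coefficients: A = -92.1, B = 5.58, C = 40.366. B² - 4AC = 14901.9708, which is positive, so the equation is hyperbolic.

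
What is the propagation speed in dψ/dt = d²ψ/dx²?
Infinite. The heat equation is parabolic, not hyperbolic, so disturbances propagate instantly.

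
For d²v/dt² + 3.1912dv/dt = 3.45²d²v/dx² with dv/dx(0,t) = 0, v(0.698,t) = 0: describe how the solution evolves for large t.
v → 0. Damping (γ=3.1912) dissipates energy; oscillations decay exponentially.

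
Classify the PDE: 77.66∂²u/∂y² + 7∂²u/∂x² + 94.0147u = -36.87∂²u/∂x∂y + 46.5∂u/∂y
Rewriting in standard form: 7∂²u/∂x² + 36.87∂²u/∂x∂y + 77.66∂²u/∂y² - 46.5∂u/∂y + 94.0147u = 0. A = 7, B = 36.87, C = 77.66. Discriminant B² - 4AC = -815.0831. Since -815.0831 < 0, elliptic.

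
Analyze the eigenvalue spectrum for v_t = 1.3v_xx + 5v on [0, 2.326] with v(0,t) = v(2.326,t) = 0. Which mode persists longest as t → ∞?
Eigenvalues: λₙ = 1.3n²π²/2.326² - 5.
First three modes:
  n=1: λ₁ = 1.3π²/2.326² - 5 ≈ -2.628
  n=2: λ₂ = 5.2π²/2.326² - 5 ≈ 4.486
  n=3: λ₃ = 11.7π²/2.326² - 5 ≈ 16.344
Since 1.3π²/2.326² ≈ 2.372 < 5, λ₁ < 0.
The n=1 mode grows fastest (−λₙ is largest for n=1) → dominates.
Asymptotic: v ~ c₁ sin(πx/2.326) e^{2.628t} (exponential growth at rate −λ₁ ≈ 2.628).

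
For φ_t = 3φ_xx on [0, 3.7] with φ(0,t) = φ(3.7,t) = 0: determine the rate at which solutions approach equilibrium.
Eigenvalues: λₙ = 3n²π²/3.7².
First three modes:
  n=1: λ₁ = 3π²/3.7² ≈ 2.163
  n=2: λ₂ = 12π²/3.7² ≈ 8.651 (4× faster decay)
  n=3: λ₃ = 27π²/3.7² ≈ 19.465 (9× faster decay)
As t → ∞, higher modes decay exponentially faster. The n=1 mode dominates: φ ~ c₁ sin(πx/3.7) e^{-λ₁t}.
Decay rate: λ₁ = 3π²/3.7² ≈ 2.163.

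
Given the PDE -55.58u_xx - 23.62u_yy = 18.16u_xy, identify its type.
Rewriting in standard form: -55.58u_xx - 18.16u_xy - 23.62u_yy = 0. The second-order coefficients are A = -55.58, B = -18.16, C = -23.62. Since B² - 4AC = -4921.4128 < 0, this is an elliptic PDE.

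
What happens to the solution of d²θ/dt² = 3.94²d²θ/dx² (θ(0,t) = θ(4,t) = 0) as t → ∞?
θ oscillates (no decay). Energy is conserved; the solution oscillates indefinitely as standing waves.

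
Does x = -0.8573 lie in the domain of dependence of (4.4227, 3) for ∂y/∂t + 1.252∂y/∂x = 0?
No. Only data at x = 0.6667 affects (4.4227, 3). Advection has one-way propagation along characteristics.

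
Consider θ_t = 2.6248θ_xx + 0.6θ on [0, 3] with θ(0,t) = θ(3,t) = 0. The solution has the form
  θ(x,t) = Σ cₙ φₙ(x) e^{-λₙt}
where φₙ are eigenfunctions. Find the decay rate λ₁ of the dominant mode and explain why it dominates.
Eigenvalues: λₙ = 2.6248n²π²/3² - 0.6.
First three modes:
  n=1: λ₁ = 2.6248π²/3² - 0.6 ≈ 2.278
  n=2: λ₂ = 10.4992π²/3² - 0.6 ≈ 10.914
  n=3: λ₃ = 23.6232π²/3² - 0.6 ≈ 25.306
Since 2.6248π²/3² ≈ 2.878 > 0.6, all λₙ > 0.
The n=1 mode decays slowest → dominates as t → ∞.
Asymptotic: θ ~ c₁ sin(πx/3) e^{-λ₁t} with decay rate λ₁ ≈ 2.278.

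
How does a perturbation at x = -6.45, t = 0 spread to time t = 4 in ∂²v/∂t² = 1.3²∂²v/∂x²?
Domain of influence: [-11.65, -1.25]. Data at x = -6.45 spreads outward at speed 1.3.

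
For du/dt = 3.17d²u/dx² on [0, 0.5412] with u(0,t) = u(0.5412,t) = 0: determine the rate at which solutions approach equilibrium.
Eigenvalues: λₙ = 3.17n²π²/0.5412².
First three modes:
  n=1: λ₁ = 3.17π²/0.5412² ≈ 106.818
  n=2: λ₂ = 12.68π²/0.5412² ≈ 427.271 (4× faster decay)
  n=3: λ₃ = 28.53π²/0.5412² ≈ 961.36 (9× faster decay)
As t → ∞, higher modes decay exponentially faster. The n=1 mode dominates: u ~ c₁ sin(πx/0.5412) e^{-λ₁t}.
Decay rate: λ₁ = 3.17π²/0.5412² ≈ 106.818.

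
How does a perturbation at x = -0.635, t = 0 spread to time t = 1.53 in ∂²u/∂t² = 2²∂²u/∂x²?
Domain of influence: [-3.695, 2.425]. Data at x = -0.635 spreads outward at speed 2.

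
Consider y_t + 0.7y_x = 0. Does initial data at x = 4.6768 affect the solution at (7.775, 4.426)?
Yes. The characteristic through (7.775, 4.426) passes through x = 4.6768.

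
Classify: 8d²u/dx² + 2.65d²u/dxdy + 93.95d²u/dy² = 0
Elliptic (discriminant = -2999.3775).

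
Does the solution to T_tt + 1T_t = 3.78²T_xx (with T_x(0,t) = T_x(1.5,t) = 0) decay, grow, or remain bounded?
T → constant (steady state). Damping (γ=1) dissipates the nonconstant modes; with Neumann BCs the spatial average obeys M''+γM'=0 and tends to a finite limit.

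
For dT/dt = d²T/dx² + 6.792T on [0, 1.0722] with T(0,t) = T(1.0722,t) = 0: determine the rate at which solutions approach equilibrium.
Eigenvalues: λₙ = n²π²/1.0722² - 6.792.
First three modes:
  n=1: λ₁ = π²/1.0722² - 6.792 ≈ 1.793
  n=2: λ₂ = 4π²/1.0722² - 6.792 ≈ 27.549
  n=3: λ₃ = 9π²/1.0722² - 6.792 ≈ 70.474
Since π²/1.0722² ≈ 8.585 > 6.792, all λₙ > 0.
The n=1 mode decays slowest → dominates as t → ∞.
Asymptotic: T ~ c₁ sin(πx/1.0722) e^{-λ₁t} with decay rate λ₁ ≈ 1.793.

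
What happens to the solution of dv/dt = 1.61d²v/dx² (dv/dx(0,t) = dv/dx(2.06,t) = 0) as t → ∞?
v → constant (steady state). Heat is conserved (no flux at boundaries); solution approaches the spatial average.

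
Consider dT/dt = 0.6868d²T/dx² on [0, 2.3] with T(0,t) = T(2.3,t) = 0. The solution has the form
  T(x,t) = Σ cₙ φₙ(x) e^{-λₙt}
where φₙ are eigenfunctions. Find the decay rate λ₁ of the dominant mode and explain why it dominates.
Eigenvalues: λₙ = 0.6868n²π²/2.3².
First three modes:
  n=1: λ₁ = 0.6868π²/2.3² ≈ 1.281
  n=2: λ₂ = 2.7472π²/2.3² ≈ 5.125 (4× faster decay)
  n=3: λ₃ = 6.1812π²/2.3² ≈ 11.532 (9× faster decay)
As t → ∞, higher modes decay exponentially faster. The n=1 mode dominates: T ~ c₁ sin(πx/2.3) e^{-λ₁t}.
Decay rate: λ₁ = 0.6868π²/2.3² ≈ 1.281.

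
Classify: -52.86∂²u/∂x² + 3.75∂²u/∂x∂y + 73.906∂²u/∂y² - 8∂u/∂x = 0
Hyperbolic (discriminant = 15640.74714).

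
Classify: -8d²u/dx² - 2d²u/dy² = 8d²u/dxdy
Rewriting in standard form: -8d²u/dx² - 8d²u/dxdy - 2d²u/dy² = 0. Parabolic (discriminant = 0).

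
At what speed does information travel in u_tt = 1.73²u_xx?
Speed = 1.73. Information travels along characteristics x = x₀ ± 1.73t.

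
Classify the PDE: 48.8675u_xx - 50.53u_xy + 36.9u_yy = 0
A = 48.8675, B = -50.53, C = 36.9. Discriminant B² - 4AC = -4659.5621. Since -4659.5621 < 0, elliptic.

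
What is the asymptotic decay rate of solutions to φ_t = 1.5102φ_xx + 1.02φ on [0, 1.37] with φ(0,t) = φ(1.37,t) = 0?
Eigenvalues: λₙ = 1.5102n²π²/1.37² - 1.02.
First three modes:
  n=1: λ₁ = 1.5102π²/1.37² - 1.02 ≈ 6.921
  n=2: λ₂ = 6.0408π²/1.37² - 1.02 ≈ 30.745
  n=3: λ₃ = 13.5918π²/1.37² - 1.02 ≈ 70.452
Since 1.5102π²/1.37² ≈ 7.941 > 1.02, all λₙ > 0.
The n=1 mode decays slowest → dominates as t → ∞.
Asymptotic: φ ~ c₁ sin(πx/1.37) e^{-λ₁t} with decay rate λ₁ ≈ 6.921.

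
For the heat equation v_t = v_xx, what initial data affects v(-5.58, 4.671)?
The entire real line. The heat equation has infinite propagation speed: any initial disturbance instantly affects all points (though exponentially small far away).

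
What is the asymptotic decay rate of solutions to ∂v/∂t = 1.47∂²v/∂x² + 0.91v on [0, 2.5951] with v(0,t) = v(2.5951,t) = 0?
Eigenvalues: λₙ = 1.47n²π²/2.5951² - 0.91.
First three modes:
  n=1: λ₁ = 1.47π²/2.5951² - 0.91 ≈ 1.244
  n=2: λ₂ = 5.88π²/2.5951² - 0.91 ≈ 7.707
  n=3: λ₃ = 13.23π²/2.5951² - 0.91 ≈ 18.479
Since 1.47π²/2.5951² ≈ 2.154 > 0.91, all λₙ > 0.
The n=1 mode decays slowest → dominates as t → ∞.
Asymptotic: v ~ c₁ sin(πx/2.5951) e^{-λ₁t} with decay rate λ₁ ≈ 1.244.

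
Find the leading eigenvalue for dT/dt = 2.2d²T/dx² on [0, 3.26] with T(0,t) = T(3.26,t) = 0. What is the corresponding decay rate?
Eigenvalues: λₙ = 2.2n²π²/3.26².
First three modes:
  n=1: λ₁ = 2.2π²/3.26² ≈ 2.043
  n=2: λ₂ = 8.8π²/3.26² ≈ 8.172 (4× faster decay)
  n=3: λ₃ = 19.8π²/3.26² ≈ 18.388 (9× faster decay)
As t → ∞, higher modes decay exponentially faster. The n=1 mode dominates: T ~ c₁ sin(πx/3.26) e^{-λ₁t}.
Decay rate: λ₁ = 2.2π²/3.26² ≈ 2.043.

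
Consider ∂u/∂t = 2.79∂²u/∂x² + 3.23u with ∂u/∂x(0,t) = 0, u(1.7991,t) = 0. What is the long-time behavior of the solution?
As t → ∞, u grows unboundedly. Reaction dominates diffusion (r=3.23 > κπ²/(4L²)≈2.13); solution grows exponentially.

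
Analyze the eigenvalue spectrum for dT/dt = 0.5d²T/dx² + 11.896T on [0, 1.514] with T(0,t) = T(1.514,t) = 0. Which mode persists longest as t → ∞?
Eigenvalues: λₙ = 0.5n²π²/1.514² - 11.896.
First three modes:
  n=1: λ₁ = 0.5π²/1.514² - 11.896 ≈ -9.743
  n=2: λ₂ = 2π²/1.514² - 11.896 ≈ -3.285
  n=3: λ₃ = 4.5π²/1.514² - 11.896 ≈ 7.48
Since 0.5π²/1.514² ≈ 2.153 < 11.896, λ₁ < 0.
The n=1 mode grows fastest (−λₙ is largest for n=1) → dominates.
Asymptotic: T ~ c₁ sin(πx/1.514) e^{9.743t} (exponential growth at rate −λ₁ ≈ 9.743).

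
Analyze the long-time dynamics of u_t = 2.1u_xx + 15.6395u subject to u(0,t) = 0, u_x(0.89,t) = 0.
Long-time behavior: u grows unboundedly. Reaction dominates diffusion (r=15.6395 > κπ²/(4L²)≈6.54); solution grows exponentially.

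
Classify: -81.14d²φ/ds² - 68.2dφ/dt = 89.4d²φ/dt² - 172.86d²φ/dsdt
Rewriting in standard form: -81.14d²φ/ds² + 172.86d²φ/dsdt - 89.4d²φ/dt² - 68.2dφ/dt = 0. Hyperbolic (discriminant = 864.9156).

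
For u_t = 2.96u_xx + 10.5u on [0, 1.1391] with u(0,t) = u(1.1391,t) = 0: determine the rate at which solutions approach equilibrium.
Eigenvalues: λₙ = 2.96n²π²/1.1391² - 10.5.
First three modes:
  n=1: λ₁ = 2.96π²/1.1391² - 10.5 ≈ 12.015
  n=2: λ₂ = 11.84π²/1.1391² - 10.5 ≈ 79.559
  n=3: λ₃ = 26.64π²/1.1391² - 10.5 ≈ 192.133
Since 2.96π²/1.1391² ≈ 22.515 > 10.5, all λₙ > 0.
The n=1 mode decays slowest → dominates as t → ∞.
Asymptotic: u ~ c₁ sin(πx/1.1391) e^{-λ₁t} with decay rate λ₁ ≈ 12.015.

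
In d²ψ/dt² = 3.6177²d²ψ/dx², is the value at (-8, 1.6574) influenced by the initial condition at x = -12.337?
Yes. The domain of dependence is [-13.99597598, -2.00402402], and -12.337 ∈ [-13.99597598, -2.00402402].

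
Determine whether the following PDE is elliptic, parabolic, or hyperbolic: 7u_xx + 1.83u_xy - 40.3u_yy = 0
Coefficients: A = 7, B = 1.83, C = -40.3. B² - 4AC = 1131.7489, which is positive, so the equation is hyperbolic.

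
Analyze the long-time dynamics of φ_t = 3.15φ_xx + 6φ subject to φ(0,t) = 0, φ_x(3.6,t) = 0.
Long-time behavior: φ grows unboundedly. Reaction dominates diffusion (r=6 > κπ²/(4L²)≈0.6); solution grows exponentially.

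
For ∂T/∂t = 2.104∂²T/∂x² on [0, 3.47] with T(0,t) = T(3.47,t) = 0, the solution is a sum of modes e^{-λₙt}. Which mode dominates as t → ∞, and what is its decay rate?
Eigenvalues: λₙ = 2.104n²π²/3.47².
First three modes:
  n=1: λ₁ = 2.104π²/3.47² ≈ 1.725
  n=2: λ₂ = 8.416π²/3.47² ≈ 6.898 (4× faster decay)
  n=3: λ₃ = 18.936π²/3.47² ≈ 15.521 (9× faster decay)
As t → ∞, higher modes decay exponentially faster. The n=1 mode dominates: T ~ c₁ sin(πx/3.47) e^{-λ₁t}.
Decay rate: λ₁ = 2.104π²/3.47² ≈ 1.725.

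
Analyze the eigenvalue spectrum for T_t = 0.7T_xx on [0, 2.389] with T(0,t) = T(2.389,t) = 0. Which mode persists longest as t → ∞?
Eigenvalues: λₙ = 0.7n²π²/2.389².
First three modes:
  n=1: λ₁ = 0.7π²/2.389² ≈ 1.211
  n=2: λ₂ = 2.8π²/2.389² ≈ 4.842 (4× faster decay)
  n=3: λ₃ = 6.3π²/2.389² ≈ 10.895 (9× faster decay)
As t → ∞, higher modes decay exponentially faster. The n=1 mode dominates: T ~ c₁ sin(πx/2.389) e^{-λ₁t}.
Decay rate: λ₁ = 0.7π²/2.389² ≈ 1.211.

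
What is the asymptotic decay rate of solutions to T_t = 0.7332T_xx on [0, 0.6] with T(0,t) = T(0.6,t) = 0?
Eigenvalues: λₙ = 0.7332n²π²/0.6².
First three modes:
  n=1: λ₁ = 0.7332π²/0.6² ≈ 20.101
  n=2: λ₂ = 2.9328π²/0.6² ≈ 80.404 (4× faster decay)
  n=3: λ₃ = 6.5988π²/0.6² ≈ 180.91 (9× faster decay)
As t → ∞, higher modes decay exponentially faster. The n=1 mode dominates: T ~ c₁ sin(πx/0.6) e^{-λ₁t}.
Decay rate: λ₁ = 0.7332π²/0.6² ≈ 20.101.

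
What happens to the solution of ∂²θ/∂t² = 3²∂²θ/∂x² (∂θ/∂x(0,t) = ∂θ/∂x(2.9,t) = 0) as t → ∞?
θ oscillates about a mean that drifts linearly in t (generically unbounded; no decay). There is no damping, so the nonconstant modes persist as standing waves (energy conserved, no decay). But with Neumann conditions at both ends the constant mode has eigenvalue 0: the spatial mean M(t) of θ satisfies M'' = 0, so M(t) = M(0) + M'(0)·t. Unless the initial velocity has zero mean (∫θ_t(x,0)dx = 0), the solution grows linearly in t (unbounded, though not exponentially); if it does have zero mean, the solution stays bounded and simply oscillates.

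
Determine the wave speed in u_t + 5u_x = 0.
Speed = 5. Information travels along x - 5t = const (rightward).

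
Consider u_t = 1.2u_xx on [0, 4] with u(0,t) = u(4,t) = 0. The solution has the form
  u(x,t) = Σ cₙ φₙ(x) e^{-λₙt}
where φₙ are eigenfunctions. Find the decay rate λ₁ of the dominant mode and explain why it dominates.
Eigenvalues: λₙ = 1.2n²π²/4².
First three modes:
  n=1: λ₁ = 1.2π²/4² ≈ 0.74
  n=2: λ₂ = 4.8π²/4² ≈ 2.961 (4× faster decay)
  n=3: λ₃ = 10.8π²/4² ≈ 6.662 (9× faster decay)
As t → ∞, higher modes decay exponentially faster. The n=1 mode dominates: u ~ c₁ sin(πx/4) e^{-λ₁t}.
Decay rate: λ₁ = 1.2π²/4² ≈ 0.74.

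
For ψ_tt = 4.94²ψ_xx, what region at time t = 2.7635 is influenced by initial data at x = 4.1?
Domain of influence: [-9.55169, 17.75169]. Data at x = 4.1 spreads outward at speed 4.94.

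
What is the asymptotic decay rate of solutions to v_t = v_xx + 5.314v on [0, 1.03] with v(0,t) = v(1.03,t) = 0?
Eigenvalues: λₙ = n²π²/1.03² - 5.314.
First three modes:
  n=1: λ₁ = π²/1.03² - 5.314 ≈ 3.989
  n=2: λ₂ = 4π²/1.03² - 5.314 ≈ 31.898
  n=3: λ₃ = 9π²/1.03² - 5.314 ≈ 78.413
Since π²/1.03² ≈ 9.303 > 5.314, all λₙ > 0.
The n=1 mode decays slowest → dominates as t → ∞.
Asymptotic: v ~ c₁ sin(πx/1.03) e^{-λ₁t} with decay rate λ₁ ≈ 3.989.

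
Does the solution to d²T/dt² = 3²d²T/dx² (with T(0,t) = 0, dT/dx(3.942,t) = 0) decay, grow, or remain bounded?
T oscillates (no decay). Energy is conserved; the solution oscillates indefinitely as standing waves.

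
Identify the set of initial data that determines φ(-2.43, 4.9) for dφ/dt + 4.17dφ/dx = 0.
A single point: x = -22.863. The characteristic through (-2.43, 4.9) is x - 4.17t = const, so x = -2.43 - 4.17·4.9 = -22.863.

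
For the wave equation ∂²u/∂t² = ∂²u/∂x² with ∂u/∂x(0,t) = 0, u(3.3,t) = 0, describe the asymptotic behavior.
u oscillates (no decay). Energy is conserved; the solution oscillates indefinitely as standing waves.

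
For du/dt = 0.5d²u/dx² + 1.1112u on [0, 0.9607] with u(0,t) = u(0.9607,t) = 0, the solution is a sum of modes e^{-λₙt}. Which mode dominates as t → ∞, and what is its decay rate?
Eigenvalues: λₙ = 0.5n²π²/0.9607² - 1.1112.
First three modes:
  n=1: λ₁ = 0.5π²/0.9607² - 1.1112 ≈ 4.236
  n=2: λ₂ = 2π²/0.9607² - 1.1112 ≈ 20.276
  n=3: λ₃ = 4.5π²/0.9607² - 1.1112 ≈ 47.01
Since 0.5π²/0.9607² ≈ 5.347 > 1.1112, all λₙ > 0.
The n=1 mode decays slowest → dominates as t → ∞.
Asymptotic: u ~ c₁ sin(πx/0.9607) e^{-λ₁t} with decay rate λ₁ ≈ 4.236.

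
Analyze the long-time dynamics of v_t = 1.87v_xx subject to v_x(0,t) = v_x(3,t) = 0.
Long-time behavior: v → constant (steady state). Heat is conserved (no flux at boundaries); solution approaches the spatial average.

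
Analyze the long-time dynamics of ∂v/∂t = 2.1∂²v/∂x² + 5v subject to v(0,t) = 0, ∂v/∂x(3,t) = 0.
Long-time behavior: v grows unboundedly. Reaction dominates diffusion (r=5 > κπ²/(4L²)≈0.58); solution grows exponentially.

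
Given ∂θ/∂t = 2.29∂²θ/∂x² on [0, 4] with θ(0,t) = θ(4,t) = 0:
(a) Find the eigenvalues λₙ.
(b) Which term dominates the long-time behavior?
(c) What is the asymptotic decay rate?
Eigenvalues: λₙ = 2.29n²π²/4².
First three modes:
  n=1: λ₁ = 2.29π²/4² ≈ 1.413
  n=2: λ₂ = 9.16π²/4² ≈ 5.65 (4× faster decay)
  n=3: λ₃ = 20.61π²/4² ≈ 12.713 (9× faster decay)
As t → ∞, higher modes decay exponentially faster. The n=1 mode dominates: θ ~ c₁ sin(πx/4) e^{-λ₁t}.
Decay rate: λ₁ = 2.29π²/4² ≈ 1.413.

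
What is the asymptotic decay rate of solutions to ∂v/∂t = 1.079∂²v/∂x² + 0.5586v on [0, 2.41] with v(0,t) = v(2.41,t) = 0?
Eigenvalues: λₙ = 1.079n²π²/2.41² - 0.5586.
First three modes:
  n=1: λ₁ = 1.079π²/2.41² - 0.5586 ≈ 1.275
  n=2: λ₂ = 4.316π²/2.41² - 0.5586 ≈ 6.776
  n=3: λ₃ = 9.711π²/2.41² - 0.5586 ≈ 15.943
Since 1.079π²/2.41² ≈ 1.834 > 0.5586, all λₙ > 0.
The n=1 mode decays slowest → dominates as t → ∞.
Asymptotic: v ~ c₁ sin(πx/2.41) e^{-λ₁t} with decay rate λ₁ ≈ 1.275.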